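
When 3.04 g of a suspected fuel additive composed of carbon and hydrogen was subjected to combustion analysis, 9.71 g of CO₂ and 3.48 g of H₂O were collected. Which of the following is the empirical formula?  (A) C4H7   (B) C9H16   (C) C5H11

(A) C4H7

mol C = 9.71 g CO₂ ÷ 44.009 g/mol = 0.2206 mol
mol H = 2 × 3.48 g H₂O ÷ 18.015 g/mol = 0.3863 mol
Divide by the smallest (0.2206 mol): C 1.000, H 1.751
Multiplying each by 4 gives whole numbers: C 4.00, H 7.00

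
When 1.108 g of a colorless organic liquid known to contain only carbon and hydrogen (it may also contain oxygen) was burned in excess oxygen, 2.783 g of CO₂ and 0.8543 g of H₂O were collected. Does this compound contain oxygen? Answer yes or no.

mol C = 2.783 g CO₂ ÷ 44.009 g/mol = 0.063237 mol
mol H = 2 × 0.8543 g H₂O ÷ 18.015 g/mol = 0.094843 mol
C and H account for only 0.85514 g of the 1.108 g sample; the remaining 0.25286 g must be oxygen.

yes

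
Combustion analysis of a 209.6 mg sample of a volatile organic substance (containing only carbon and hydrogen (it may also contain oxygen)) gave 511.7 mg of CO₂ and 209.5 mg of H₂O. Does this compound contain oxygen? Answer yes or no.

yes

mol C = 0.5117 g CO₂ ÷ 44.009 g/mol = 0.011627 mol
mol H = 2 × 0.2095 g H₂O ÷ 18.015 g/mol = 0.023258 mol
C and H account for only 0.16310 g of the 0.2096 g sample; the remaining 0.046502 g must be oxygen.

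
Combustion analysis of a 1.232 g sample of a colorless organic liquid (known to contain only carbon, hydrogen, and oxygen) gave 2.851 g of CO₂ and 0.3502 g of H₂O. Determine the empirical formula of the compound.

C5H3O2

mol C = 2.851 g CO₂ ÷ 44.009 g/mol = 0.064782 mol
mol H = 2 × 0.3502 g H₂O ÷ 18.015 g/mol = 0.038879 mol
mass O = 1.232 − (0.77810 + 0.039190) = 0.41471 g → mol O = 0.41471 ÷ 15.999 = 0.025921 mol
Divide by the smallest (0.025921 mol): C 2.499, H 1.500, O 1.000
Multiplying each by 2 gives whole numbers: C 5.00, H 3.00, O 2.00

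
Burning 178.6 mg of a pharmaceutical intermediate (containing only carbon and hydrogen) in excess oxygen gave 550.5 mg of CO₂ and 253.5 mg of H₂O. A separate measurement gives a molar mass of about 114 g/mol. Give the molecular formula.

C8H18

mol C = 0.5505 g CO₂ ÷ 44.009 g/mol = 0.012509 mol
mol H = 2 × 0.2535 g H₂O ÷ 18.015 g/mol = 0.028143 mol
Divide by the smallest (0.012509 mol): C 1.000, H 2.250
Multiplying each by 4 gives whole numbers: C 4.00, H 9.00
Empirical formula: C4H9
Empirical-formula mass = 57.12 g/mol; 114 ÷ 57.12 ≈ 2, so the molecular formula is C8H18.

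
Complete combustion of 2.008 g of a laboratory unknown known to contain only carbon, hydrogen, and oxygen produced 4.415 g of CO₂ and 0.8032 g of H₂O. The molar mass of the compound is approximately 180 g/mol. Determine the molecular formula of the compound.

C9H8O4

mol C = 4.415 g CO₂ ÷ 44.009 g/mol = 0.10032 mol
mol H = 2 × 0.8032 g H₂O ÷ 18.015 g/mol = 0.089170 mol
mass O = 2.008 − (1.2049 + 0.089883) = 0.71317 g → mol O = 0.71317 ÷ 15.999 = 0.044576 mol
Divide by the smallest (0.044576 mol): C 2.251, H 2.000, O 1.000
Multiplying each by 4 gives whole numbers: C 9.00, H 8.00, O 4.00
Empirical formula: C9H8O4
Empirical-formula mass = 180.16 g/mol; 180 ÷ 180.16 ≈ 1, so the molecular formula is C9H8O4.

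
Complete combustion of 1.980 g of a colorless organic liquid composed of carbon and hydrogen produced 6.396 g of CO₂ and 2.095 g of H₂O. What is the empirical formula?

mol C = 6.396 g CO₂ ÷ 44.009 g/mol = 0.14533 mol
mol H = 2 × 2.095 g H₂O ÷ 18.015 g/mol = 0.23258 mol
Divide by the smallest (0.14533 mol): C 1.000, H 1.600
Multiplying each by 5 gives whole numbers: C 5.00, H 8.00

C5H8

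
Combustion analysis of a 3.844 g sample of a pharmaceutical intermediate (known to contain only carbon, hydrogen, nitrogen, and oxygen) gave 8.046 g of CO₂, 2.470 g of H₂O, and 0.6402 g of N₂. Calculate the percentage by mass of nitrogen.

16.65%

mol C = 8.046 g CO₂ ÷ 44.009 g/mol = 0.18283 mol
mol H = 2 × 2.470 g H₂O ÷ 18.015 g/mol = 0.27422 mol
mol N = 2 × 0.6402 g N₂ ÷ 28.014 g/mol = 0.045706 mol
mass O = 3.844 − (2.1959 + 0.27641 + 0.64020) = 0.73146 g → mol O = 0.73146 ÷ 15.999 = 0.045719 mol
mass % N = 0.64020 g ÷ 3.844 g × 100%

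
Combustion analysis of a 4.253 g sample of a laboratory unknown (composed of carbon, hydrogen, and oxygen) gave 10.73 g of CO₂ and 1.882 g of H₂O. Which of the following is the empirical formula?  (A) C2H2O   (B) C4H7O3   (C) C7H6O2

mol C = 10.73 g CO₂ ÷ 44.009 g/mol = 0.24381 mol
mol H = 2 × 1.882 g H₂O ÷ 18.015 g/mol = 0.20894 mol
mass O = 4.253 − (2.9284 + 0.21061) = 1.1139 g → mol O = 1.1139 ÷ 15.999 = 0.069626 mol
Divide by the smallest (0.069626 mol): C 3.502, H 3.001, O 1.000
Multiplying each by 2 gives whole numbers: C 7.00, H 6.00, O 2.00

(C) C7H6O2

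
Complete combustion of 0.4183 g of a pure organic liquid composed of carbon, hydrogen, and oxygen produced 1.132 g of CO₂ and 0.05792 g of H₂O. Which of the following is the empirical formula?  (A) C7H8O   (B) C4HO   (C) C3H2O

mol C = 1.132 g CO₂ ÷ 44.009 g/mol = 0.025722 mol
mol H = 2 × 0.05792 g H₂O ÷ 18.015 g/mol = 0.0064302 mol
mass O = 0.4183 − (0.30895 + 0.0064816) = 0.10287 g → mol O = 0.10287 ÷ 15.999 = 0.0064299 mol
Divide by the smallest (0.0064299 mol): C 4.000, H 1.000, O 1.000

(B) C4HO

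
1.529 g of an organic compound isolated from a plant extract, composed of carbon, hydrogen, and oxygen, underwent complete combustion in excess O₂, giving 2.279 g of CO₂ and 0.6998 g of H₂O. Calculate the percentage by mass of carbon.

mol C = 2.279 g CO₂ ÷ 44.009 g/mol = 0.051785 mol
mol H = 2 × 0.6998 g H₂O ÷ 18.015 g/mol = 0.077691 mol
mass O = 1.529 − (0.62199 + 0.078312) = 0.82870 g → mol O = 0.82870 ÷ 15.999 = 0.051797 mol
mass % C = 0.62199 g ÷ 1.529 g × 100%

40.68%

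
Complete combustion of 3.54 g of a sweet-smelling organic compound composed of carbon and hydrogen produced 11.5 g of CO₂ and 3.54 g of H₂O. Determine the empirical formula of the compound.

mol C = 11.5 g CO₂ ÷ 44.009 g/mol = 0.2613 mol
mol H = 2 × 3.54 g H₂O ÷ 18.015 g/mol = 0.3930 mol
Divide by the smallest (0.2613 mol): C 1.000, H 1.504
Multiplying each by 2 gives whole numbers: C 2.00, H 3.01

C2H3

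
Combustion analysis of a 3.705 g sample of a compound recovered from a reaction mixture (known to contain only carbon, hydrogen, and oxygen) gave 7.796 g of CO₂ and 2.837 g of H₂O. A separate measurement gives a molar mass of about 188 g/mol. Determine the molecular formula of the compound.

mol C = 7.796 g CO₂ ÷ 44.009 g/mol = 0.17715 mol
mol H = 2 × 2.837 g H₂O ÷ 18.015 g/mol = 0.31496 mol
mass O = 3.705 − (2.1277 + 0.31748) = 1.2598 g → mol O = 1.2598 ÷ 15.999 = 0.078744 mol
Divide by the smallest (0.078744 mol): C 2.250, H 4.000, O 1.000
Multiplying each by 4 gives whole numbers: C 9.00, H 16.00, O 4.00
Empirical formula: C9H16O4
Empirical-formula mass = 188.22 g/mol; 188 ÷ 188.22 ≈ 1, so the molecular formula is C9H16O4.

C9H16O4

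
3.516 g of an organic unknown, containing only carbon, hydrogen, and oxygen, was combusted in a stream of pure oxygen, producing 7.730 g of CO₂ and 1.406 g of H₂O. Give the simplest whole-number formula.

C9H8O4

mol C = 7.730 g CO₂ ÷ 44.009 g/mol = 0.17565 mol
mol H = 2 × 1.406 g H₂O ÷ 18.015 g/mol = 0.15609 mol
mass O = 3.516 − (2.1097 + 0.15734) = 1.2490 g → mol O = 1.2490 ÷ 15.999 = 0.078066 mol
Divide by the smallest (0.078066 mol): C 2.250, H 1.999, O 1.000
Multiplying each by 4 gives whole numbers: C 9.00, H 8.00, O 4.00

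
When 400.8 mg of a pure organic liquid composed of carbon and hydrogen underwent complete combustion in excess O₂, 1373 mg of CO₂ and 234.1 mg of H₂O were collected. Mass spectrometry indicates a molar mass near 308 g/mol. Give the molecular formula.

mol C = 1.373 g CO₂ ÷ 44.009 g/mol = 0.031198 mol
mol H = 2 × 0.2341 g H₂O ÷ 18.015 g/mol = 0.025989 mol
Divide by the smallest (0.025989 mol): C 1.200, H 1.000
Multiplying each by 5 gives whole numbers: C 6.00, H 5.00
Empirical formula: C6H5
Empirical-formula mass = 77.11 g/mol; 308 ÷ 77.11 ≈ 4, so the molecular formula is C24H20.

C24H20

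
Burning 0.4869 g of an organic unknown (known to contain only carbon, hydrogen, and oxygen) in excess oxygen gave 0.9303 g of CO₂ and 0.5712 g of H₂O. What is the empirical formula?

mol C = 0.9303 g CO₂ ÷ 44.009 g/mol = 0.021139 mol
mol H = 2 × 0.5712 g H₂O ÷ 18.015 g/mol = 0.063414 mol
mass O = 0.4869 − (0.25390 + 0.063921) = 0.16908 g → mol O = 0.16908 ÷ 15.999 = 0.010568 mol
Divide by the smallest (0.010568 mol): C 2.000, H 6.000, O 1.000

C2H6O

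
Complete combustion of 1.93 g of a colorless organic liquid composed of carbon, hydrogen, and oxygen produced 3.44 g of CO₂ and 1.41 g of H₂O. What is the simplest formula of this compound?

C3H6O2

mol C = 3.44 g CO₂ ÷ 44.009 g/mol = 0.07817 mol
mol H = 2 × 1.41 g H₂O ÷ 18.015 g/mol = 0.1565 mol
mass O = 1.93 − (0.9388 + 0.1578) = 0.8334 g → mol O = 0.8334 ÷ 15.999 = 0.05209 mol
Divide by the smallest (0.05209 mol): C 1.501, H 3.005, O 1.000
Multiplying each by 2 gives whole numbers: C 3.00, H 6.01, O 2.00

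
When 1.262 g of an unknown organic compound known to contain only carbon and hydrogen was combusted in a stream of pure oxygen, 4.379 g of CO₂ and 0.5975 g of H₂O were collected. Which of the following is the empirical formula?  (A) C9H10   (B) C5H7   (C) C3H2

mol C = 4.379 g CO₂ ÷ 44.009 g/mol = 0.099502 mol
mol H = 2 × 0.5975 g H₂O ÷ 18.015 g/mol = 0.066334 mol
Divide by the smallest (0.066334 mol): C 1.500, H 1.000
Multiplying each by 2 gives whole numbers: C 3.00, H 2.00

(C) C3H2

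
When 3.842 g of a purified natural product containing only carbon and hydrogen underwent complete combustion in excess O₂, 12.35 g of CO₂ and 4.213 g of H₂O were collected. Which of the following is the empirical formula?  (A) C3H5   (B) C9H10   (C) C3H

mol C = 12.35 g CO₂ ÷ 44.009 g/mol = 0.28062 mol
mol H = 2 × 4.213 g H₂O ÷ 18.015 g/mol = 0.46772 mol
Divide by the smallest (0.28062 mol): C 1.000, H 1.667
Multiplying each by 3 gives whole numbers: C 3.00, H 5.00

(A) C3H5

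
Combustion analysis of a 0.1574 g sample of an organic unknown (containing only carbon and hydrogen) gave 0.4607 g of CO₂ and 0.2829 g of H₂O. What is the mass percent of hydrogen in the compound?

mol C = 0.4607 g CO₂ ÷ 44.009 g/mol = 0.010468 mol
mol H = 2 × 0.2829 g H₂O ÷ 18.015 g/mol = 0.031407 mol
mass % H = 0.031658 g ÷ 0.1574 g × 100%

20.11%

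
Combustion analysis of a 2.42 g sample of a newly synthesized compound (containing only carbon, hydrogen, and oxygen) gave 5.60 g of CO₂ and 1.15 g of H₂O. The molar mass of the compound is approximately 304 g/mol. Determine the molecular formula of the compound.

C16H16O6

mol C = 5.60 g CO₂ ÷ 44.009 g/mol = 0.1272 mol
mol H = 2 × 1.15 g H₂O ÷ 18.015 g/mol = 0.1277 mol
mass O = 2.42 − (1.528 + 0.1287) = 0.7629 g → mol O = 0.7629 ÷ 15.999 = 0.04769 mol
Divide by the smallest (0.04769 mol): C 2.668, H 2.677, O 1.000
Multiplying each by 3 gives whole numbers: C 8.01, H 8.03, O 3.00
Empirical formula: C8H8O3
Empirical-formula mass = 152.15 g/mol; 304 ÷ 152.15 ≈ 2, so the molecular formula is C16H16O6.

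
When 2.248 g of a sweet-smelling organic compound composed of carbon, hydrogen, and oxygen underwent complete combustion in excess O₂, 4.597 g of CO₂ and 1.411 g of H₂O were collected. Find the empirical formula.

C2H3O

mol C = 4.597 g CO₂ ÷ 44.009 g/mol = 0.10446 mol
mol H = 2 × 1.411 g H₂O ÷ 18.015 g/mol = 0.15665 mol
mass O = 2.248 − (1.2546 + 0.15790) = 0.83548 g → mol O = 0.83548 ÷ 15.999 = 0.052221 mol
Divide by the smallest (0.052221 mol): C 2.000, H 3.000, O 1.000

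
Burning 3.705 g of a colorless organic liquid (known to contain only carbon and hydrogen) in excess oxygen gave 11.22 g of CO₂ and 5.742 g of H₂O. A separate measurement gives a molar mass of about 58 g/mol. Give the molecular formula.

mol C = 11.22 g CO₂ ÷ 44.009 g/mol = 0.25495 mol
mol H = 2 × 5.742 g H₂O ÷ 18.015 g/mol = 0.63747 mol
Divide by the smallest (0.25495 mol): C 1.000, H 2.500
Multiplying each by 2 gives whole numbers: C 2.00, H 5.00
Empirical formula: C2H5
Empirical-formula mass = 29.06 g/mol; 58 ÷ 29.06 ≈ 2, so the molecular formula is C4H10.

C4H10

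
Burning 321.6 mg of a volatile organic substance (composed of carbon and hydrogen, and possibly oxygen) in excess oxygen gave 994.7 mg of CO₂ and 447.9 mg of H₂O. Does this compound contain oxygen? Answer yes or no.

no

mol C = 0.9947 g CO₂ ÷ 44.009 g/mol = 0.022602 mol
mol H = 2 × 0.4479 g H₂O ÷ 18.015 g/mol = 0.049725 mol
C and H together account for 0.32160 g — essentially the entire 0.3216 g sample — so the compound contains no oxygen.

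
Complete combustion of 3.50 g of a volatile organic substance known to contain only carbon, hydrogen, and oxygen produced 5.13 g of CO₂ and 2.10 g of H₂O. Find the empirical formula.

mol C = 5.13 g CO₂ ÷ 44.009 g/mol = 0.1166 mol
mol H = 2 × 2.10 g H₂O ÷ 18.015 g/mol = 0.2331 mol
mass O = 3.50 − (1.400 + 0.2350) = 1.865 g → mol O = 1.865 ÷ 15.999 = 0.1166 mol
Divide by the smallest (0.1166 mol): C 1.000, H 2.000, O 1.000

CH2O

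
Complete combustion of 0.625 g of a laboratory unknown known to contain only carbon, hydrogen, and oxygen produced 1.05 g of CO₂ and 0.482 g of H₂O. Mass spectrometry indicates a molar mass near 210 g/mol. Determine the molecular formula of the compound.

mol C = 1.05 g CO₂ ÷ 44.009 g/mol = 0.02386 mol
mol H = 2 × 0.482 g H₂O ÷ 18.015 g/mol = 0.05351 mol
mass O = 0.625 − (0.2866 + 0.05394) = 0.2845 g → mol O = 0.2845 ÷ 15.999 = 0.01778 mol
Divide by the smallest (0.01778 mol): C 1.342, H 3.009, O 1.000
Multiplying each by 3 gives whole numbers: C 4.03, H 9.03, O 3.00
Empirical formula: C4H9O3
Empirical-formula mass = 105.11 g/mol; 210 ÷ 105.11 ≈ 2, so the molecular formula is C8H18O6.

C8H18O6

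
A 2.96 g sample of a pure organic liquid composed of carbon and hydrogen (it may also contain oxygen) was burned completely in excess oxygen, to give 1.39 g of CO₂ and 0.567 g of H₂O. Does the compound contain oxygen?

yes

mol C = 1.39 g CO₂ ÷ 44.009 g/mol = 0.03158 mol
mol H = 2 × 0.567 g H₂O ÷ 18.015 g/mol = 0.06295 mol
C and H account for only 0.4428 g of the 2.96 g sample; the remaining 2.517 g must be oxygen.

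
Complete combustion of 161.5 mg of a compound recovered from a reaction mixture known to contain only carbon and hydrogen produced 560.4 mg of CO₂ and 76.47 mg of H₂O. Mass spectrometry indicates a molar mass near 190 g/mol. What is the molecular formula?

mol C = 0.5604 g CO₂ ÷ 44.009 g/mol = 0.012734 mol
mol H = 2 × 0.07647 g H₂O ÷ 18.015 g/mol = 0.0084896 mol
Divide by the smallest (0.0084896 mol): C 1.500, H 1.000
Multiplying each by 2 gives whole numbers: C 3.00, H 2.00
Empirical formula: C3H2
Empirical-formula mass = 38.05 g/mol; 190 ÷ 38.05 ≈ 5, so the molecular formula is C15H10.

C15H10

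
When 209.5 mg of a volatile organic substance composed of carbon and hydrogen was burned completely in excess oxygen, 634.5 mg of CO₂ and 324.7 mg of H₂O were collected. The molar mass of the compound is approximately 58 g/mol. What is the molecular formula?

mol C = 0.6345 g CO₂ ÷ 44.009 g/mol = 0.014418 mol
mol H = 2 × 0.3247 g H₂O ÷ 18.015 g/mol = 0.036048 mol
Divide by the smallest (0.014418 mol): C 1.000, H 2.500
Multiplying each by 2 gives whole numbers: C 2.00, H 5.00
Empirical formula: C2H5
Empirical-formula mass = 29.06 g/mol; 58 ÷ 29.06 ≈ 2, so the molecular formula is C4H10.

C4H10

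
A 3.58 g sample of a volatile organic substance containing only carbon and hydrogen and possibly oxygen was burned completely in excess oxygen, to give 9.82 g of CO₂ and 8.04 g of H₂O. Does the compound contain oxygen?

mol C = 9.82 g CO₂ ÷ 44.009 g/mol = 0.2231 mol
mol H = 2 × 8.04 g H₂O ÷ 18.015 g/mol = 0.8926 mol
C and H together account for 3.580 g — essentially the entire 3.58 g sample — so the compound contains no oxygen.

no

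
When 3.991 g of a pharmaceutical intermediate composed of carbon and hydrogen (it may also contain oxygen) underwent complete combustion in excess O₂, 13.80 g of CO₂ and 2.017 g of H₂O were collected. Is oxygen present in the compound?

mol C = 13.80 g CO₂ ÷ 44.009 g/mol = 0.31357 mol
mol H = 2 × 2.017 g H₂O ÷ 18.015 g/mol = 0.22392 mol
C and H together account for 3.9920 g — essentially the entire 3.991 g sample — so the compound contains no oxygen.

no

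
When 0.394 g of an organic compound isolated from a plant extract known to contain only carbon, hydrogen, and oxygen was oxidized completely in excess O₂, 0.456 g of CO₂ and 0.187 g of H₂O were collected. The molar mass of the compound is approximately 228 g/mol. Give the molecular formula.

mol C = 0.456 g CO₂ ÷ 44.009 g/mol = 0.01036 mol
mol H = 2 × 0.187 g H₂O ÷ 18.015 g/mol = 0.02076 mol
mass O = 0.394 − (0.1245 + 0.02093) = 0.2486 g → mol O = 0.2486 ÷ 15.999 = 0.01554 mol
Divide by the smallest (0.01036 mol): C 1.000, H 2.004, O 1.500
Multiplying each by 2 gives whole numbers: C 2.00, H 4.01, O 3.00
Empirical formula: C2H4O3
Empirical-formula mass = 76.05 g/mol; 228 ÷ 76.05 ≈ 3, so the molecular formula is C6H12O9.

C6H12O9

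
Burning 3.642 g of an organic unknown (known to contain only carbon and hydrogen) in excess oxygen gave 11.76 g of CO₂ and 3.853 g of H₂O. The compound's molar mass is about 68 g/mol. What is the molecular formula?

mol C = 11.76 g CO₂ ÷ 44.009 g/mol = 0.26722 mol
mol H = 2 × 3.853 g H₂O ÷ 18.015 g/mol = 0.42775 mol
Divide by the smallest (0.26722 mol): C 1.000, H 1.601
Multiplying each by 5 gives whole numbers: C 5.00, H 8.00
Empirical formula: C5H8
Empirical-formula mass = 68.12 g/mol; 68 ÷ 68.12 ≈ 1, so the molecular formula is C5H8.

C5H8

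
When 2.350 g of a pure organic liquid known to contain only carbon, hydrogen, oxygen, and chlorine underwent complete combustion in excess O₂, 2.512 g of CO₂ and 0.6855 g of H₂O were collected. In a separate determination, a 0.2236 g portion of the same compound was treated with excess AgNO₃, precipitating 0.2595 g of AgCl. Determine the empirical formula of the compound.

mol C = 2.512 g CO₂ ÷ 44.009 g/mol = 0.057079 mol
mol H = 2 × 0.6855 g H₂O ÷ 18.015 g/mol = 0.076103 mol
From the AgCl data: mol Cl per gram of compound = (0.2595 ÷ 143.318) ÷ 0.2236 = 0.0080978 mol/g, so in the 2.350 g combustion sample mol Cl = 0.019030 mol
mass O = 2.350 − (0.68558 + 0.076712 + 0.67460) = 0.91311 g → mol O = 0.91311 ÷ 15.999 = 0.057073 mol
Divide by the smallest (0.019030 mol): C 2.999, H 3.999, Cl 1.000, O 2.999

C3H4ClO3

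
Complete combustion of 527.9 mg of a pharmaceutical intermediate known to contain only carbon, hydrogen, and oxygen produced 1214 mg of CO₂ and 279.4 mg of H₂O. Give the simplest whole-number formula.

mol C = 1.214 g CO₂ ÷ 44.009 g/mol = 0.027585 mol
mol H = 2 × 0.2794 g H₂O ÷ 18.015 g/mol = 0.031019 mol
mass O = 0.5279 − (0.33133 + 0.031267) = 0.16531 g → mol O = 0.16531 ÷ 15.999 = 0.010332 mol
Divide by the smallest (0.010332 mol): C 2.670, H 3.002, O 1.000
Multiplying each by 3 gives whole numbers: C 8.01, H 9.01, O 3.00

C8H9O3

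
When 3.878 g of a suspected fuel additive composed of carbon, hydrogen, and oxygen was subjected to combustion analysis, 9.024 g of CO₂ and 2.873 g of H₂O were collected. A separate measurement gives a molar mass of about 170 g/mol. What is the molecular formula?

mol C = 9.024 g CO₂ ÷ 44.009 g/mol = 0.20505 mol
mol H = 2 × 2.873 g H₂O ÷ 18.015 g/mol = 0.31896 mol
mass O = 3.878 − (2.4628 + 0.32151) = 1.0936 g → mol O = 1.0936 ÷ 15.999 = 0.068357 mol
Divide by the smallest (0.068357 mol): C 3.000, H 4.666, O 1.000
Multiplying each by 3 gives whole numbers: C 9.00, H 14.00, O 3.00
Empirical formula: C9H14O3
Empirical-formula mass = 170.21 g/mol; 170 ÷ 170.21 ≈ 1, so the molecular formula is C9H14O3.

C9H14O3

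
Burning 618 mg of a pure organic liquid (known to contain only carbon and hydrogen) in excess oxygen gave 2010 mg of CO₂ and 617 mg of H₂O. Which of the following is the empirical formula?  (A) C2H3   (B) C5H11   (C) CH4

(A) C2H3

mol C = 2.01 g CO₂ ÷ 44.009 g/mol = 0.04567 mol
mol H = 2 × 0.617 g H₂O ÷ 18.015 g/mol = 0.06850 mol
Divide by the smallest (0.04567 mol): C 1.000, H 1.500
Multiplying each by 2 gives whole numbers: C 2.00, H 3.00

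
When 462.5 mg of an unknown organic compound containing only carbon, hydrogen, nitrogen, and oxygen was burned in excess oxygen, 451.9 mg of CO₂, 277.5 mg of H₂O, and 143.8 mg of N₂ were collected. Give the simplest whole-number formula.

mol C = 0.4519 g CO₂ ÷ 44.009 g/mol = 0.010268 mol
mol H = 2 × 0.2775 g H₂O ÷ 18.015 g/mol = 0.030808 mol
mol N = 2 × 0.1438 g N₂ ÷ 28.014 g/mol = 0.010266 mol
mass O = 0.4625 − (0.12333 + 0.031054 + 0.14380) = 0.16431 g → mol O = 0.16431 ÷ 15.999 = 0.010270 mol
Divide by the smallest (0.010266 mol): C 1.000, H 3.001, N 1.000, O 1.000

CH3NO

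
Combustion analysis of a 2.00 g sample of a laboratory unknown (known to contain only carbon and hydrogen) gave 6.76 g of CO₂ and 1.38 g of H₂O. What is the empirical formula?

mol C = 6.76 g CO₂ ÷ 44.009 g/mol = 0.1536 mol
mol H = 2 × 1.38 g H₂O ÷ 18.015 g/mol = 0.1532 mol
Divide by the smallest (0.1532 mol): C 1.003, H 1.000

CH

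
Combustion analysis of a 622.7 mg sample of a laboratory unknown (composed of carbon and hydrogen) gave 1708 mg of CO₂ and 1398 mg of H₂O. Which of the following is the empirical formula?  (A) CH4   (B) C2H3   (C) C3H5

(A) CH4

mol C = 1.708 g CO₂ ÷ 44.009 g/mol = 0.038810 mol
mol H = 2 × 1.398 g H₂O ÷ 18.015 g/mol = 0.15520 mol
Divide by the smallest (0.038810 mol): C 1.000, H 3.999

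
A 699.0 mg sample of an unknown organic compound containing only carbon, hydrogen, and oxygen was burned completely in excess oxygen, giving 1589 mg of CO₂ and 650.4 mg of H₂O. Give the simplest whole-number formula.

mol C = 1.589 g CO₂ ÷ 44.009 g/mol = 0.036106 mol
mol H = 2 × 0.6504 g H₂O ÷ 18.015 g/mol = 0.072206 mol
mass O = 0.6990 − (0.43367 + 0.072784) = 0.19254 g → mol O = 0.19254 ÷ 15.999 = 0.012035 mol
Divide by the smallest (0.012035 mol): C 3.000, H 6.000, O 1.000

C3H6O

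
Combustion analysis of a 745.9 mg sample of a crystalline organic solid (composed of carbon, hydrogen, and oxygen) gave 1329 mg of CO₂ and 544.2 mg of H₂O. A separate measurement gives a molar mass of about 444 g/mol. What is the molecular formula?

mol C = 1.329 g CO₂ ÷ 44.009 g/mol = 0.030198 mol
mol H = 2 × 0.5442 g H₂O ÷ 18.015 g/mol = 0.060416 mol
mass O = 0.7459 − (0.36271 + 0.060900) = 0.32229 g → mol O = 0.32229 ÷ 15.999 = 0.020144 mol
Divide by the smallest (0.020144 mol): C 1.499, H 2.999, O 1.000
Multiplying each by 2 gives whole numbers: C 3.00, H 6.00, O 2.00
Empirical formula: C3H6O2
Empirical-formula mass = 74.08 g/mol; 444 ÷ 74.08 ≈ 6, so the molecular formula is C18H36O12.

C18H36O12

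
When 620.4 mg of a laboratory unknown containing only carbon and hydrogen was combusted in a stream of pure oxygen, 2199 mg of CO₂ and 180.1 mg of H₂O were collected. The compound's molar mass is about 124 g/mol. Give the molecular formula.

C10H4

mol C = 2.199 g CO₂ ÷ 44.009 g/mol = 0.049967 mol
mol H = 2 × 0.1801 g H₂O ÷ 18.015 g/mol = 0.019994 mol
Divide by the smallest (0.019994 mol): C 2.499, H 1.000
Multiplying each by 2 gives whole numbers: C 5.00, H 2.00
Empirical formula: C5H2
Empirical-formula mass = 62.07 g/mol; 124 ÷ 62.07 ≈ 2, so the molecular formula is C10H4.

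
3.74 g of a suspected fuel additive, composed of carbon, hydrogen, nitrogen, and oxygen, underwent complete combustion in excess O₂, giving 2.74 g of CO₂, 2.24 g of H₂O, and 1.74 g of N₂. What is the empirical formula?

CH4N2O

mol C = 2.74 g CO₂ ÷ 44.009 g/mol = 0.06226 mol
mol H = 2 × 2.24 g H₂O ÷ 18.015 g/mol = 0.2487 mol
mol N = 2 × 1.74 g N₂ ÷ 28.014 g/mol = 0.1242 mol
mass O = 3.74 − (0.7478 + 0.2507 + 1.740) = 1.002 g → mol O = 1.002 ÷ 15.999 = 0.06260 mol
Divide by the smallest (0.06226 mol): C 1.000, H 3.994, N 1.995, O 1.005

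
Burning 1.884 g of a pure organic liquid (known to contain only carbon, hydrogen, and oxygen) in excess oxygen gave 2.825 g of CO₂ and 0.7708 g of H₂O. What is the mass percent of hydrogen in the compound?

4.58%

mol C = 2.825 g CO₂ ÷ 44.009 g/mol = 0.064191 mol
mol H = 2 × 0.7708 g H₂O ÷ 18.015 g/mol = 0.085573 mol
mass O = 1.884 − (0.77100 + 0.086258) = 1.0267 g → mol O = 1.0267 ÷ 15.999 = 0.064175 mol
mass % H = 0.086258 g ÷ 1.884 g × 100%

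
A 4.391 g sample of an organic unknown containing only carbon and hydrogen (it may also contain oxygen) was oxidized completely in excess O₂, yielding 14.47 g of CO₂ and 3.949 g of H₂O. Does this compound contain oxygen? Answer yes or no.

mol C = 14.47 g CO₂ ÷ 44.009 g/mol = 0.32880 mol
mol H = 2 × 3.949 g H₂O ÷ 18.015 g/mol = 0.43841 mol
C and H together account for 4.3911 g — essentially the entire 4.391 g sample — so the compound contains no oxygen.

no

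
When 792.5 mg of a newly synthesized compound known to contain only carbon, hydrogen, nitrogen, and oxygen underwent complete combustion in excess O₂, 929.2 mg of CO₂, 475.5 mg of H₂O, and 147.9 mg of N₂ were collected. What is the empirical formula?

C2H5NO2

mol C = 0.9292 g CO₂ ÷ 44.009 g/mol = 0.021114 mol
mol H = 2 × 0.4755 g H₂O ÷ 18.015 g/mol = 0.052789 mol
mol N = 2 × 0.1479 g N₂ ÷ 28.014 g/mol = 0.010559 mol
mass O = 0.7925 − (0.25360 + 0.053212 + 0.14790) = 0.33779 g → mol O = 0.33779 ÷ 15.999 = 0.021113 mol
Divide by the smallest (0.010559 mol): C 2.000, H 4.999, N 1.000, O 2.000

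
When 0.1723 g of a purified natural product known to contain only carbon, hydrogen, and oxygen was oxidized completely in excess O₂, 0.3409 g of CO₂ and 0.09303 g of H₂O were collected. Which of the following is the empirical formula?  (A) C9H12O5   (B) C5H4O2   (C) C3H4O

mol C = 0.3409 g CO₂ ÷ 44.009 g/mol = 0.0077461 mol
mol H = 2 × 0.09303 g H₂O ÷ 18.015 g/mol = 0.010328 mol
mass O = 0.1723 − (0.093039 + 0.010411) = 0.068850 g → mol O = 0.068850 ÷ 15.999 = 0.0043034 mol
Divide by the smallest (0.0043034 mol): C 1.800, H 2.400, O 1.000
Multiplying each by 5 gives whole numbers: C 9.00, H 12.00, O 5.00

(A) C9H12O5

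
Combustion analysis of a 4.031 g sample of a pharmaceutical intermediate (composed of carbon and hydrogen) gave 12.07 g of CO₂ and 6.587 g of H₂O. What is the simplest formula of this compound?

mol C = 12.07 g CO₂ ÷ 44.009 g/mol = 0.27426 mol
mol H = 2 × 6.587 g H₂O ÷ 18.015 g/mol = 0.73128 mol
Divide by the smallest (0.27426 mol): C 1.000, H 2.666
Multiplying each by 3 gives whole numbers: C 3.00, H 8.00

C3H8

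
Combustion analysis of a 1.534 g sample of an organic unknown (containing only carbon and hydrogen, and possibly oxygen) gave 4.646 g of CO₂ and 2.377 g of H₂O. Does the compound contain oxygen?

mol C = 4.646 g CO₂ ÷ 44.009 g/mol = 0.10557 mol
mol H = 2 × 2.377 g H₂O ÷ 18.015 g/mol = 0.26389 mol
C and H together account for 1.5340 g — essentially the entire 1.534 g sample — so the compound contains no oxygen.

no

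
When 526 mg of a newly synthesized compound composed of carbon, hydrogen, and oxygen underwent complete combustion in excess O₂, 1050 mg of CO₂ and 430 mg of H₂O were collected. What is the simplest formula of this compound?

C2H4O

mol C = 1.05 g CO₂ ÷ 44.009 g/mol = 0.02386 mol
mol H = 2 × 0.430 g H₂O ÷ 18.015 g/mol = 0.04774 mol
mass O = 0.526 − (0.2866 + 0.04812) = 0.1913 g → mol O = 0.1913 ÷ 15.999 = 0.01196 mol
Divide by the smallest (0.01196 mol): C 1.995, H 3.992, O 1.000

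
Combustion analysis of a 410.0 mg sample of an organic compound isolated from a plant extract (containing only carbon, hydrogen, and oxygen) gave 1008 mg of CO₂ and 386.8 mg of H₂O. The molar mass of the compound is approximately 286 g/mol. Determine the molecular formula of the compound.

C16H30O4

mol C = 1.008 g CO₂ ÷ 44.009 g/mol = 0.022904 mol
mol H = 2 × 0.3868 g H₂O ÷ 18.015 g/mol = 0.042942 mol
mass O = 0.4100 − (0.27510 + 0.043286) = 0.091610 g → mol O = 0.091610 ÷ 15.999 = 0.0057260 mol
Divide by the smallest (0.0057260 mol): C 4.000, H 7.500, O 1.000
Multiplying each by 2 gives whole numbers: C 8.00, H 15.00, O 2.00
Empirical formula: C8H15O2
Empirical-formula mass = 143.21 g/mol; 286 ÷ 143.21 ≈ 2, so the molecular formula is C16H30O4.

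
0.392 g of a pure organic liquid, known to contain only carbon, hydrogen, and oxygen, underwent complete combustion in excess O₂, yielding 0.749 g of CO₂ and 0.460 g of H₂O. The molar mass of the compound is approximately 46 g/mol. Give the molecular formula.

mol C = 0.749 g CO₂ ÷ 44.009 g/mol = 0.01702 mol
mol H = 2 × 0.460 g H₂O ÷ 18.015 g/mol = 0.05107 mol
mass O = 0.392 − (0.2044 + 0.05148) = 0.1361 g → mol O = 0.1361 ÷ 15.999 = 0.008507 mol
Divide by the smallest (0.008507 mol): C 2.001, H 6.003, O 1.000
Empirical formula: C2H6O
Empirical-formula mass = 46.07 g/mol; 46 ÷ 46.07 ≈ 1, so the molecular formula is C2H6O.

C2H6O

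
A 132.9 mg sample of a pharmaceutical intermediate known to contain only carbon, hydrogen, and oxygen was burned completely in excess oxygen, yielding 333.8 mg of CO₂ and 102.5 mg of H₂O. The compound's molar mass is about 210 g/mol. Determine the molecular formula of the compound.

C12H18O3

mol C = 0.3338 g CO₂ ÷ 44.009 g/mol = 0.0075848 mol
mol H = 2 × 0.1025 g H₂O ÷ 18.015 g/mol = 0.011379 mol
mass O = 0.1329 − (0.091101 + 0.011470) = 0.030328 g → mol O = 0.030328 ÷ 15.999 = 0.0018956 mol
Divide by the smallest (0.0018956 mol): C 4.001, H 6.003, O 1.000
Empirical formula: C4H6O
Empirical-formula mass = 70.09 g/mol; 210 ÷ 70.09 ≈ 3, so the molecular formula is C12H18O3.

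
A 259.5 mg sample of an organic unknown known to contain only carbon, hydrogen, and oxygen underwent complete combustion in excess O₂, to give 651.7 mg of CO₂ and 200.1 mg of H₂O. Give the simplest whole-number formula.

mol C = 0.6517 g CO₂ ÷ 44.009 g/mol = 0.014808 mol
mol H = 2 × 0.2001 g H₂O ÷ 18.015 g/mol = 0.022215 mol
mass O = 0.2595 − (0.17786 + 0.022393) = 0.059245 g → mol O = 0.059245 ÷ 15.999 = 0.0037030 mol
Divide by the smallest (0.0037030 mol): C 3.999, H 5.999, O 1.000

C4H6O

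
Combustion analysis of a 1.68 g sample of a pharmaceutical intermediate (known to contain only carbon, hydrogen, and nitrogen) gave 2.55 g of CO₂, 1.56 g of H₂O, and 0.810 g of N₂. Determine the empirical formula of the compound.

mol C = 2.55 g CO₂ ÷ 44.009 g/mol = 0.05794 mol
mol H = 2 × 1.56 g H₂O ÷ 18.015 g/mol = 0.1732 mol
mol N = 2 × 0.810 g N₂ ÷ 28.014 g/mol = 0.05783 mol
Divide by the smallest (0.05783 mol): C 1.002, H 2.995, N 1.000

CH3N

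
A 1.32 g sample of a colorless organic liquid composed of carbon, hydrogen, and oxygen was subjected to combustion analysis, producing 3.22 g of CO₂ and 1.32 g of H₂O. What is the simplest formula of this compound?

C4H8O

mol C = 3.22 g CO₂ ÷ 44.009 g/mol = 0.07317 mol
mol H = 2 × 1.32 g H₂O ÷ 18.015 g/mol = 0.1465 mol
mass O = 1.32 − (0.8788 + 0.1477) = 0.2935 g → mol O = 0.2935 ÷ 15.999 = 0.01834 mol
Divide by the smallest (0.01834 mol): C 3.989, H 7.989, O 1.000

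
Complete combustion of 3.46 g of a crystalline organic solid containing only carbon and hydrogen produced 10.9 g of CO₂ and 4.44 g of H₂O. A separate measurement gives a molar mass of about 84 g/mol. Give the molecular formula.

mol C = 10.9 g CO₂ ÷ 44.009 g/mol = 0.2477 mol
mol H = 2 × 4.44 g H₂O ÷ 18.015 g/mol = 0.4929 mol
Divide by the smallest (0.2477 mol): C 1.000, H 1.990
Empirical formula: CH2
Empirical-formula mass = 14.03 g/mol; 84 ÷ 14.03 ≈ 6, so the molecular formula is C6H12.

C6H12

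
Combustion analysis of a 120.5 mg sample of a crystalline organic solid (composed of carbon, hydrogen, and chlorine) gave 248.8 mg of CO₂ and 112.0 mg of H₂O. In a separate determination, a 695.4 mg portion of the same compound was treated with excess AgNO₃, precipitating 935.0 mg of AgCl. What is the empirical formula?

mol C = 0.2488 g CO₂ ÷ 44.009 g/mol = 0.0056534 mol
mol H = 2 × 0.1120 g H₂O ÷ 18.015 g/mol = 0.012434 mol
From the AgCl data: mol Cl per gram of compound = (0.9350 ÷ 143.318) ÷ 0.6954 = 0.0093816 mol/g, so in the 0.1205 g combustion sample mol Cl = 0.0011305 mol
Divide by the smallest (0.0011305 mol): C 5.001, H 10.999, Cl 1.000

C5H11Cl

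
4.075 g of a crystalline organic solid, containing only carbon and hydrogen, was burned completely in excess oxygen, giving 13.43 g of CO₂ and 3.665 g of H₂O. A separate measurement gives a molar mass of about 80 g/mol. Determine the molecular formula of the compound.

C6H8

mol C = 13.43 g CO₂ ÷ 44.009 g/mol = 0.30516 mol
mol H = 2 × 3.665 g H₂O ÷ 18.015 g/mol = 0.40688 mol
Divide by the smallest (0.30516 mol): C 1.000, H 1.333
Multiplying each by 3 gives whole numbers: C 3.00, H 4.00
Empirical formula: C3H4
Empirical-formula mass = 40.06 g/mol; 80 ÷ 40.06 ≈ 2, so the molecular formula is C6H8.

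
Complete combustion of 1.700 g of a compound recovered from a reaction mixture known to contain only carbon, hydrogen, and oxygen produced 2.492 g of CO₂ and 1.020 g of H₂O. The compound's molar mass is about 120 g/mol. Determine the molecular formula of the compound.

mol C = 2.492 g CO₂ ÷ 44.009 g/mol = 0.056625 mol
mol H = 2 × 1.020 g H₂O ÷ 18.015 g/mol = 0.11324 mol
mass O = 1.700 − (0.68012 + 0.11414) = 0.90573 g → mol O = 0.90573 ÷ 15.999 = 0.056612 mol
Divide by the smallest (0.056612 mol): C 1.000, H 2.000, O 1.000
Empirical formula: CH2O
Empirical-formula mass = 30.03 g/mol; 120 ÷ 30.03 ≈ 4, so the molecular formula is C4H8O4.

C4H8O4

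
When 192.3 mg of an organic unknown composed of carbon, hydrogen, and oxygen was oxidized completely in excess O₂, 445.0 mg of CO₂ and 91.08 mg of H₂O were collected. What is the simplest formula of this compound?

C8H8O3

mol C = 0.4450 g CO₂ ÷ 44.009 g/mol = 0.010112 mol
mol H = 2 × 0.09108 g H₂O ÷ 18.015 g/mol = 0.010112 mol
mass O = 0.1923 − (0.12145 + 0.010192) = 0.060657 g → mol O = 0.060657 ÷ 15.999 = 0.0037913 mol
Divide by the smallest (0.0037913 mol): C 2.667, H 2.667, O 1.000
Multiplying each by 3 gives whole numbers: C 8.00, H 8.00, O 3.00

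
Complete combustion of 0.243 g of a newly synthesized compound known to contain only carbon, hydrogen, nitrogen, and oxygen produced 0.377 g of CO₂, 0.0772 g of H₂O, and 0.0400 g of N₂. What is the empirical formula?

C3H3NO2

mol C = 0.377 g CO₂ ÷ 44.009 g/mol = 0.008566 mol
mol H = 2 × 0.0772 g H₂O ÷ 18.015 g/mol = 0.008571 mol
mol N = 2 × 0.0400 g N₂ ÷ 28.014 g/mol = 0.002856 mol
mass O = 0.243 − (0.1029 + 0.008639 + 0.04000) = 0.09147 g → mol O = 0.09147 ÷ 15.999 = 0.005717 mol
Divide by the smallest (0.002856 mol): C 3.000, H 3.001, N 1.000, O 2.002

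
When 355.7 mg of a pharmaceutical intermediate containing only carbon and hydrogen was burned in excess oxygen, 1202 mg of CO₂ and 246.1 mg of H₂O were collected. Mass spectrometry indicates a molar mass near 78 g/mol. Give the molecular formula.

mol C = 1.202 g CO₂ ÷ 44.009 g/mol = 0.027313 mol
mol H = 2 × 0.2461 g H₂O ÷ 18.015 g/mol = 0.027322 mol
Divide by the smallest (0.027313 mol): C 1.000, H 1.000
Empirical formula: CH
Empirical-formula mass = 13.02 g/mol; 78 ÷ 13.02 ≈ 6, so the molecular formula is C6H6.

C6H6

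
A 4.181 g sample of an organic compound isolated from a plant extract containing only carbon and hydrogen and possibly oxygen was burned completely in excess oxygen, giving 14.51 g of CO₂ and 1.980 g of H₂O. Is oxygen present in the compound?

mol C = 14.51 g CO₂ ÷ 44.009 g/mol = 0.32971 mol
mol H = 2 × 1.980 g H₂O ÷ 18.015 g/mol = 0.21982 mol
C and H together account for 4.1817 g — essentially the entire 4.181 g sample — so the compound contains no oxygen.

no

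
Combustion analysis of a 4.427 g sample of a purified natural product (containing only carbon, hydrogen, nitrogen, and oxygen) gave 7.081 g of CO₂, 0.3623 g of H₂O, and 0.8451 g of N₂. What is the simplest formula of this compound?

mol C = 7.081 g CO₂ ÷ 44.009 g/mol = 0.16090 mol
mol H = 2 × 0.3623 g H₂O ÷ 18.015 g/mol = 0.040222 mol
mol N = 2 × 0.8451 g N₂ ÷ 28.014 g/mol = 0.060334 mol
mass O = 4.427 − (1.9326 + 0.040544 + 0.84510) = 1.6088 g → mol O = 1.6088 ÷ 15.999 = 0.10056 mol
Divide by the smallest (0.040222 mol): C 4.000, H 1.000, N 1.500, O 2.500
Multiplying each by 2 gives whole numbers: C 8.00, H 2.00, N 3.00, O 5.00

C8H2N3O5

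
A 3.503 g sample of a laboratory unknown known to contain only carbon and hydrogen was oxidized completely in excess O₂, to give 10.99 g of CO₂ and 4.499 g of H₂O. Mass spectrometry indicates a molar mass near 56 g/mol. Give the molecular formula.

mol C = 10.99 g CO₂ ÷ 44.009 g/mol = 0.24972 mol
mol H = 2 × 4.499 g H₂O ÷ 18.015 g/mol = 0.49947 mol
Divide by the smallest (0.24972 mol): C 1.000, H 2.000
Empirical formula: CH2
Empirical-formula mass = 14.03 g/mol; 56 ÷ 14.03 ≈ 4, so the molecular formula is C4H8.

C4H8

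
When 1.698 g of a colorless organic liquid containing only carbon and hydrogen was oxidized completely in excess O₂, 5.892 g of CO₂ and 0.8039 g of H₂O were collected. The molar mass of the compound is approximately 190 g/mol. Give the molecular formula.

C15H10

mol C = 5.892 g CO₂ ÷ 44.009 g/mol = 0.13388 mol
mol H = 2 × 0.8039 g H₂O ÷ 18.015 g/mol = 0.089248 mol
Divide by the smallest (0.089248 mol): C 1.500, H 1.000
Multiplying each by 2 gives whole numbers: C 3.00, H 2.00
Empirical formula: C3H2
Empirical-formula mass = 38.05 g/mol; 190 ÷ 38.05 ≈ 5, so the molecular formula is C15H10.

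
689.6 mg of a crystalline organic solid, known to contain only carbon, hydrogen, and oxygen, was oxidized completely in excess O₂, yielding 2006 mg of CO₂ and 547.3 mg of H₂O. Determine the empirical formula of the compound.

mol C = 2.006 g CO₂ ÷ 44.009 g/mol = 0.045582 mol
mol H = 2 × 0.5473 g H₂O ÷ 18.015 g/mol = 0.060760 mol
mass O = 0.6896 − (0.54748 + 0.061247) = 0.080873 g → mol O = 0.080873 ÷ 15.999 = 0.0050549 mol
Divide by the smallest (0.0050549 mol): C 9.017, H 12.020, O 1.000

C9H12O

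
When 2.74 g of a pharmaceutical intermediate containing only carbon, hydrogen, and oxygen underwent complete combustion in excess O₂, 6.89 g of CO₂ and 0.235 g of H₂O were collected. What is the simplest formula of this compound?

mol C = 6.89 g CO₂ ÷ 44.009 g/mol = 0.1566 mol
mol H = 2 × 0.235 g H₂O ÷ 18.015 g/mol = 0.02609 mol
mass O = 2.74 − (1.880 + 0.02630) = 0.8333 g → mol O = 0.8333 ÷ 15.999 = 0.05208 mol
Divide by the smallest (0.02609 mol): C 6.001, H 1.000, O 1.996

C6HO2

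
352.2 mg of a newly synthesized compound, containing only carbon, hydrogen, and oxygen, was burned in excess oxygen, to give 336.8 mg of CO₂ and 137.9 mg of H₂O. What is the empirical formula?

CH2O2

mol C = 0.3368 g CO₂ ÷ 44.009 g/mol = 0.0076530 mol
mol H = 2 × 0.1379 g H₂O ÷ 18.015 g/mol = 0.015309 mol
mass O = 0.3522 − (0.091920 + 0.015432) = 0.24485 g → mol O = 0.24485 ÷ 15.999 = 0.015304 mol
Divide by the smallest (0.0076530 mol): C 1.000, H 2.000, O 2.000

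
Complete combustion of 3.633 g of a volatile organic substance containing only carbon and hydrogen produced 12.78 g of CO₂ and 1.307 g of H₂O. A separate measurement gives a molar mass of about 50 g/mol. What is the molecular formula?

C4H2

mol C = 12.78 g CO₂ ÷ 44.009 g/mol = 0.29040 mol
mol H = 2 × 1.307 g H₂O ÷ 18.015 g/mol = 0.14510 mol
Divide by the smallest (0.14510 mol): C 2.001, H 1.000
Empirical formula: C2H
Empirical-formula mass = 25.03 g/mol; 50 ÷ 25.03 ≈ 2, so the molecular formula is C4H2.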